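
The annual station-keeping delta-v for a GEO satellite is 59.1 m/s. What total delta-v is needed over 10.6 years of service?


dV = rate * years = 59.1 * 10.6
dV = 626.4600 m/s

626.4600 m/s


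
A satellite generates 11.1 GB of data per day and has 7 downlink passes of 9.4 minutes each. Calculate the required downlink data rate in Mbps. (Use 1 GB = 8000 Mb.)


total contact time = 7 * 9.4 * 60 = 3948.0000 s
data = 11.1 GB = 88800.0000 Mb
rate = 88800.0000 / 3948.0000 = 22.4924 Mbps

22.4924 Mbps


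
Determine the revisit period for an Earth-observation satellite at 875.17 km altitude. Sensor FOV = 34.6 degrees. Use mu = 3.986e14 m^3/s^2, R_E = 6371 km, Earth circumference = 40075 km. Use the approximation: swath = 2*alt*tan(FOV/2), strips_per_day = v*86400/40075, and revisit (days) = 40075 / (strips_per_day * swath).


swath = 2*875.17*tan(0.301942) = 545.1702 km
v = sqrt(mu/r) = 7416.7628 m/s = 7.4168 km/s
strips/day = v*86400/40075 = 7.4168*86400/40075 = 15.9902
coverage/day = strips * swath = 15.9902 * 545.1702 = 8717.3947 km
revisit = 40075 / 8717.3947 = 4.5971 days

4.5971 days


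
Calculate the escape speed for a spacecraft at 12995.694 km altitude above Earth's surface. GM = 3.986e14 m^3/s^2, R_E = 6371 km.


r = 6371.0 + 12995.694 = 19366.6940 km = 1.9366694e+07 m
v_esc = sqrt(2*mu/r) = sqrt(2*3.986e14 / 1.9366694e+07)
v_esc = 6415.8751 m/s = 6.4159 km/s

6.4159 km/s


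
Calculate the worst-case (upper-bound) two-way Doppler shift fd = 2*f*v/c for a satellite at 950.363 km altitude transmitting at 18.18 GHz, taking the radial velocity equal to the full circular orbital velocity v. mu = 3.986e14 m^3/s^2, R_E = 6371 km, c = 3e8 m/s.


r = 7.321363e+06 m
v = sqrt(mu/r) = 7378.5781 m/s (worst-case radial velocity)
f = 18.18 GHz = 1.818e+10 Hz
fd = 2*f*v/c = 2*1.818e+10*7378.5781/3.0e+08
fd = 894283.6629 Hz

894283.6629 Hz


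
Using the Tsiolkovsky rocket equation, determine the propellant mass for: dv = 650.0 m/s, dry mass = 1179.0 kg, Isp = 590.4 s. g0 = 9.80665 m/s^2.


ve = Isp * g0 = 590.4 * 9.80665 = 5789.846160 m/s
mass ratio = exp(dv/ve) = exp(650.0/5789.846160) = 1.11880987
m_prop = m_dry * (mr - 1) = 1179.0 * (1.11880987 - 1)
m_prop = 140.0768 kg

140.0768 kg


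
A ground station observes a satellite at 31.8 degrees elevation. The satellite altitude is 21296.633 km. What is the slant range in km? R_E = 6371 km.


h = 21296.633 km, el = 31.8 deg
d = -R_E*sin(el) + sqrt((R_E*sin(el))^2 + 2*R_E*h + h^2)
d = -6371.0000*sin(0.5550147) + sqrt((6371.0000*0.5269558)^2 + 2*6371.0000*21296.633 + 21296.633^2)
d = 23775.3890 km

23775.3890 km


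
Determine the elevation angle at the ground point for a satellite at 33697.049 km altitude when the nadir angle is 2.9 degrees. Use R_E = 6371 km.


r = R_E + alt = 40068.0490 km
Law of sines in the satellite / Earth-center / ground-point triangle:
  sin(nadir)/R_E = sin(90 + el)/r  =>  cos(el) = (r/R_E)*sin(nadir)
cos(el) = (40068.0490 / 6371.0000) * sin(2.9 deg) = 0.3181856
el = arccos(0.3181856) = 71.4468 deg
(Earth-central angle = 90 - nadir - el = 15.6532 deg)

71.4468 degrees


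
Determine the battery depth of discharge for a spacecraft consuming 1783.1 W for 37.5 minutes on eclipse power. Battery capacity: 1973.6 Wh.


E_used = P * t / 60 = 1783.1 * 37.5 / 60 = 1114.4375 Wh
DOD = E_used / E_total * 100 = 1114.4375 / 1973.6 * 100
DOD = 56.4672 %

56.4672 %


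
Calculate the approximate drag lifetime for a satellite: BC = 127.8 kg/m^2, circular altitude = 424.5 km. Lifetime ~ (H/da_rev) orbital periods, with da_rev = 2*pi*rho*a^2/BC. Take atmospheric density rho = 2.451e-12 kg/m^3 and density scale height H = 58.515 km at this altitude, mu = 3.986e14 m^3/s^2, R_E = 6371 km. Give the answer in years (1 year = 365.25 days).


a = R_E + alt = 6795.5000 km = 6.7955e+06 m
da_rev = 2*pi*rho*a^2/BC = 2*pi*2.451e-12*(6.7955e+06)^2/127.8 = 5.564615 m per revolution
N = H/da_rev = 58515.0000 m / 5.564615 m = 10515.5514 revolutions
P = 2*pi*sqrt(a^3/mu) = 5574.9804 s
lifetime = N*P = 10515.5514 * 5574.9804 = 5.8623993e+07 s = 678.5184 days
years = 678.5184 / 365.25 = 1.8577 years

1.8577 years


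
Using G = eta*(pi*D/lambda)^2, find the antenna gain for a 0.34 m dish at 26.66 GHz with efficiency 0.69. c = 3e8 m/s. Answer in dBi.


lambda = c/f = 3e8 / 2.666e+10 = 0.01125281 m
G = eta*(pi*D/lambda)^2 = 0.69*(pi*0.34/0.01125281)^2
G = 6217.0513 (linear)
G = 10*log10(6217.0513) = 37.9358 dBi

37.9358 dBi


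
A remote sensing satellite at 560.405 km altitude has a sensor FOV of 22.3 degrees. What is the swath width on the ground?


FOV = 22.3 deg = 0.3892084 rad
swath = 2 * alt * tan(FOV/2) = 2 * 560.405 * tan(0.1946042)
swath = 2 * 560.405 * 0.1970986
swath = 220.9101 km

220.9101 km


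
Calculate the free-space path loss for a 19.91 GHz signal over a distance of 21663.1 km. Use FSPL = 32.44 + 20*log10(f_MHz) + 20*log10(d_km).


f = 19.91 GHz = 19910.0000 MHz
d = 21663.1 km
FSPL = 32.44 + 20*log10(19910.0000) + 20*log10(21663.1)
FSPL = 32.44 + 85.9814 + 86.7144
FSPL = 205.1358 dB

205.1358 dB


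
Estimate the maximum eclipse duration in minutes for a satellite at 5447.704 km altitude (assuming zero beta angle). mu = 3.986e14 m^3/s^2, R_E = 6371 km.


r = 11818.7040 km
T = 213.1154 min
Eclipse fraction = arcsin(R_E/r)/pi = arcsin(6371.0000/11818.7040)/pi
= arcsin(0.5390608)/pi = 0.1812207
Eclipse duration = 0.1812207 * 213.1154 = 38.6209 min

38.6209 minutes


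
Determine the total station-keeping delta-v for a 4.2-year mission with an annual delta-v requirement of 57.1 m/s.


dV = rate * years = 57.1 * 4.2
dV = 239.8200 m/s

239.8200 m/s


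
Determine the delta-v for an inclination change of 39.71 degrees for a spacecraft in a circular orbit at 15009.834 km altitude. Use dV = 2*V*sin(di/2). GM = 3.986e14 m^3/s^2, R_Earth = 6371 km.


r = 21380.8340 km = 2.1380834e+07 m
V = sqrt(mu/r) = 4317.7384 m/s
di = 39.71 deg = 0.6930702 rad
dV = 2*V*sin(di/2) = 2*4317.7384*sin(0.3465351)
dV = 2932.9615 m/s = 2.9330 km/s

2.9330 km/s


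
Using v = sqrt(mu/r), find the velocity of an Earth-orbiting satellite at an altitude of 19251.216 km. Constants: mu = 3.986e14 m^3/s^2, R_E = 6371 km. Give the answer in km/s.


r = R_E + alt = 6371.0 + 19251.216 = 25622.2160 km = 2.5622216e+07 m
v = sqrt(mu/r) = sqrt(3.986e14 / 2.5622216e+07) = 3944.2125 m/s = 3.9442 km/s

3.9442 km/s


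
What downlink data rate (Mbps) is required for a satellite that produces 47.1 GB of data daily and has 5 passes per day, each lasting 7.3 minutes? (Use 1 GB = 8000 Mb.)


total contact time = 5 * 7.3 * 60 = 2190.0000 s
data = 47.1 GB = 376800.0000 Mb
rate = 376800.0000 / 2190.0000 = 172.0548 Mbps

172.0548 Mbps


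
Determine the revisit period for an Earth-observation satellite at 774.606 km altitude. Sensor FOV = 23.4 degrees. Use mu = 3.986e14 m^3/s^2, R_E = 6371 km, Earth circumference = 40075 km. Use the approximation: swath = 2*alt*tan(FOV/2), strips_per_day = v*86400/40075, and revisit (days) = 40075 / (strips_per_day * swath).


swath = 2*774.606*tan(0.2042035) = 320.8264 km
v = sqrt(mu/r) = 7468.7705 m/s = 7.4688 km/s
strips/day = v*86400/40075 = 7.4688*86400/40075 = 16.1024
coverage/day = strips * swath = 16.1024 * 320.8264 = 5166.0594 km
revisit = 40075 / 5166.0594 = 7.7574 days

7.7574 days


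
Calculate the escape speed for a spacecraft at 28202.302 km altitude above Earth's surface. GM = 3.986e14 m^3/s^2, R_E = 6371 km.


r = 6371.0 + 28202.302 = 34573.3020 km = 3.4573302e+07 m
v_esc = sqrt(2*mu/r) = sqrt(2*3.986e14 / 3.4573302e+07)
v_esc = 4801.9011 m/s = 4.8019 km/s

4.8019 km/s


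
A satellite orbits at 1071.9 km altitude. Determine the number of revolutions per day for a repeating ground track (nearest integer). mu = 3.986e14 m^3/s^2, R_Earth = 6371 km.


r = 7.4429e+06 m
T = 2*pi*sqrt(r^3/mu) = 6390.3478 s = 106.5058 min
revs/day = 1440 / 106.5058 = 13.5204
Rounded: 14 revolutions per day

14 revolutions per day


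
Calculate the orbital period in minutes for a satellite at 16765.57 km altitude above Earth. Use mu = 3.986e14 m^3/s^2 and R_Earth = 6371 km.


r = 23136.5700 km = 2.313657e+07 m
T = 2*pi*sqrt(r^3/mu) = 2*pi*sqrt(1.2385026e+22 / 3.986e14)
T = 35023.5113 s = 583.7252 min

583.7252 minutes


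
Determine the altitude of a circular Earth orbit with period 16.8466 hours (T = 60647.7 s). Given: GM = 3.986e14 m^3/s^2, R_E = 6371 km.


T = 60647.7 s
r = (mu*T^2/(4*pi^2))^(1/3) = (3.986e14 * 60647.7^2 / (4*pi^2))^(1/3)
r = 3.336328e+07 m = 33363.2802 km
alt = r - R_E = 33363.2802 - 6371 = 26992.2802 km

26992.2802 km


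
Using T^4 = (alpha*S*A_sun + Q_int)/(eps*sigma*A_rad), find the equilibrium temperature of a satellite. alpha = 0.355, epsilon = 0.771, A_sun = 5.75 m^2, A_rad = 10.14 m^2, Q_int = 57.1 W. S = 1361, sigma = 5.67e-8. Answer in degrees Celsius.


Numerator = alpha*S*A_sun + Q_int = 0.355*1361*5.75 + 57.1 = 2835.2412 W
Denominator = eps*sigma*A_rad = 0.771*5.67e-8*10.14 = 4.432772e-07 W/K^4
T^4 = 6.3960909e+09 K^4
T = 282.7995 K = 9.6495 C

9.6495 degrees Celsius


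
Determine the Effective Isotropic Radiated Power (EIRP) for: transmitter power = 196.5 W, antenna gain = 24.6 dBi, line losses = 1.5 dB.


Pt = 196.5 W = 22.9336 dBW
EIRP = Pt_dBW + Gt - losses = 22.9336 + 24.6 - 1.5 = 46.0336 dBW

46.0336 dBW


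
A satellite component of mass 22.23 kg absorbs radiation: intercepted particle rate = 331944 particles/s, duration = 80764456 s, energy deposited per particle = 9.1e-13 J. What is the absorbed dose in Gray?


Total energy deposited = rate * time * E_per
  = 331944 * 80764456 * 9.1e-13 = 24.3964 J
Dose = E_total / mass = 24.3964 / 22.23
Dose = 1.0975 Gy

1.0975 Gy


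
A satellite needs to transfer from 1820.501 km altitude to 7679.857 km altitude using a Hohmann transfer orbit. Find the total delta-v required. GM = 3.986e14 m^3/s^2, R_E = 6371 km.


r1 = 8191.5010 km = 8.191501e+06 m
r2 = 14050.8570 km = 1.4050857e+07 m
dv1 = sqrt(mu/r1)*(sqrt(2*r2/(r1+r2)) - 1) = 865.1598 m/s
dv2 = sqrt(mu/r2)*(1 - sqrt(2*r1/(r1+r2))) = 755.0672 m/s
total dv = |dv1| + |dv2| = 865.1598 + 755.0672 = 1620.2270 m/s = 1.6202 km/s

1.6202 km/s


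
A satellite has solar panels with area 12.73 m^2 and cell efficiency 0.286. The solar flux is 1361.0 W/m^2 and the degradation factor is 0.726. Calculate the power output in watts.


P = area * eta * S * degradation
P = 12.73 * 0.286 * 1361.0 * 0.726
P = 3597.4037 W

3597.4037 W


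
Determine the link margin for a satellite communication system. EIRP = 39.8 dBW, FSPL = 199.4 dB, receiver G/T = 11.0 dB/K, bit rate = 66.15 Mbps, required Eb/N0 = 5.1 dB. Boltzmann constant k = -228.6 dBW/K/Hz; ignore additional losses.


C/N0 = EIRP - FSPL + G/T - k = 39.8 - 199.4 + 11.0 - (-228.6)
C/N0 = 80.0000 dB-Hz
R_b = 66.15 Mbps = 6.615e+07 bps -> 10*log10(R_b) = 78.2053 dB-Hz
Eb/N0 = C/N0 - 10*log10(R_b) = 80.0000 - 78.2053 = 1.7947 dB
Margin = Eb/N0 - Eb/N0_req = 1.7947 - 5.1 = -3.3053 dB (negative margin: link does not close)

-3.3053 dB


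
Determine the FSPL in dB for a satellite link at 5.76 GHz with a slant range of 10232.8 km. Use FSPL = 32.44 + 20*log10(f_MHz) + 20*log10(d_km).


f = 5.76 GHz = 5760.0000 MHz
d = 10232.8 km
FSPL = 32.44 + 20*log10(5760.0000) + 20*log10(10232.8)
FSPL = 32.44 + 75.2084 + 80.1999
FSPL = 187.8483 dB

187.8483 dB


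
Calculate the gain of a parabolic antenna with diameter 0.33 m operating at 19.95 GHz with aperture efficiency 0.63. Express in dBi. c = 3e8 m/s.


lambda = c/f = 3e8 / 1.995e+10 = 0.01503759 m
G = eta*(pi*D/lambda)^2 = 0.63*(pi*0.33/0.01503759)^2
G = 2994.4114 (linear)
G = 10*log10(2994.4114) = 34.7631 dBi

34.7631 dBi


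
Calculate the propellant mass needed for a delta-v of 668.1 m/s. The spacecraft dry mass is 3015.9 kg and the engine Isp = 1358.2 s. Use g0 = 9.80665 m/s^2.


ve = Isp * g0 = 1358.2 * 9.80665 = 13319.392030 m/s
mass ratio = exp(dv/ve) = exp(668.1/13319.392030) = 1.05143926
m_prop = m_dry * (mr - 1) = 3015.9 * (1.05143926 - 1)
m_prop = 155.1357 kg

155.1357 kg


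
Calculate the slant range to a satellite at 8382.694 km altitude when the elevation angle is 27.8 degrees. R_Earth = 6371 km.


h = 8382.694 km, el = 27.8 deg
d = -R_E*sin(el) + sqrt((R_E*sin(el))^2 + 2*R_E*h + h^2)
d = -6371.0000*sin(0.4852015) + sqrt((6371.0000*0.4663866)^2 + 2*6371.0000*8382.694 + 8382.694^2)
d = 10663.5604 km

10663.5604 km


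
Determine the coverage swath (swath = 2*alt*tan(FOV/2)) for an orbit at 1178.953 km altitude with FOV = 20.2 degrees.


FOV = 20.2 deg = 0.3525565 rad
swath = 2 * alt * tan(FOV/2) = 2 * 1178.953 * tan(0.1762783)
swath = 2 * 1178.953 * 0.1781271
swath = 420.0070 km

420.0070 km


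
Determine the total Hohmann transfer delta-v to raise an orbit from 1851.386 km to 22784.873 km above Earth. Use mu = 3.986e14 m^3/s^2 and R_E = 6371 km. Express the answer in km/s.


r1 = 8222.3860 km = 8.222386e+06 m
r2 = 29155.8730 km = 2.9155873e+07 m
dv1 = sqrt(mu/r1)*(sqrt(2*r2/(r1+r2)) - 1) = 1733.8016 m/s
dv2 = sqrt(mu/r2)*(1 - sqrt(2*r1/(r1+r2))) = 1244.9726 m/s
total dv = |dv1| + |dv2| = 1733.8016 + 1244.9726 = 2978.7742 m/s = 2.9788 km/s

2.9788 km/s


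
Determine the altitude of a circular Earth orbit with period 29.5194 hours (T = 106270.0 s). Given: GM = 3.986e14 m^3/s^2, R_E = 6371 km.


T = 106270.0 s
r = (mu*T^2/(4*pi^2))^(1/3) = (3.986e14 * 106270.0^2 / (4*pi^2))^(1/3)
r = 4.8491577e+07 m = 48491.5768 km
alt = r - R_E = 48491.5768 - 6371 = 42120.5768 km

42120.5768 km


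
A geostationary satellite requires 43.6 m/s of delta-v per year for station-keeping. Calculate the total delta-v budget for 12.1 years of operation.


dV = rate * years = 43.6 * 12.1
dV = 527.5600 m/s

527.5600 m/s


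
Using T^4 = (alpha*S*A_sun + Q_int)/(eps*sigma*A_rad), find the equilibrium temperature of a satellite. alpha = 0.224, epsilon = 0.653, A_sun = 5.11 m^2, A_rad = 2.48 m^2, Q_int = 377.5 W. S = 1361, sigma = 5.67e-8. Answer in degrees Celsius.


Numerator = alpha*S*A_sun + Q_int = 0.224*1361*5.11 + 377.5 = 1935.3550 W
Denominator = eps*sigma*A_rad = 0.653*5.67e-8*2.48 = 9.1822248e-08 W/K^4
T^4 = 2.1077191e+10 K^4
T = 381.0247 K = 107.8747 C

107.8747 degrees Celsius


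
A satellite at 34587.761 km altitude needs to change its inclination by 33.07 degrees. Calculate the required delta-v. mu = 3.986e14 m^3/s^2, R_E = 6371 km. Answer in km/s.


r = 40958.7610 km = 4.0958761e+07 m
V = sqrt(mu/r) = 3119.5736 m/s
di = 33.07 deg = 0.5771804 rad
dV = 2*V*sin(di/2) = 2*3119.5736*sin(0.2885902)
dV = 1775.6676 m/s = 1.7757 km/s

1.7757 km/s


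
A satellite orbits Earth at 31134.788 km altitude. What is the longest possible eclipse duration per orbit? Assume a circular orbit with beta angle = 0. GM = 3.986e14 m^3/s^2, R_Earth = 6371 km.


r = 37505.7880 km
T = 1204.7791 min
Eclipse fraction = arcsin(R_E/r)/pi = arcsin(6371.0000/37505.7880)/pi
= arcsin(0.1698671)/pi = 0.05433385
Eclipse duration = 0.05433385 * 1204.7791 = 65.4603 min

65.4603 minutes


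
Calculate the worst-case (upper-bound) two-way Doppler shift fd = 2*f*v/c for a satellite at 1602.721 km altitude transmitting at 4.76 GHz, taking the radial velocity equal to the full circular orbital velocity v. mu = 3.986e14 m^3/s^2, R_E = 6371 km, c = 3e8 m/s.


r = 7.973721e+06 m
v = sqrt(mu/r) = 7070.3047 m/s (worst-case radial velocity)
f = 4.76 GHz = 4.76e+09 Hz
fd = 2*f*v/c = 2*4.76e+09*7070.3047/3.0e+08
fd = 224364.3353 Hz

224364.3353 Hz


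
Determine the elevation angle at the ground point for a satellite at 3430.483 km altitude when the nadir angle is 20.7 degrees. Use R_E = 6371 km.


r = R_E + alt = 9801.4830 km
Law of sines in the satellite / Earth-center / ground-point triangle:
  sin(nadir)/R_E = sin(90 + el)/r  =>  cos(el) = (r/R_E)*sin(nadir)
cos(el) = (9801.4830 / 6371.0000) * sin(20.7 deg) = 0.5438044
el = arccos(0.5438044) = 57.0570 deg
(Earth-central angle = 90 - nadir - el = 12.2430 deg)

57.0570 degrees


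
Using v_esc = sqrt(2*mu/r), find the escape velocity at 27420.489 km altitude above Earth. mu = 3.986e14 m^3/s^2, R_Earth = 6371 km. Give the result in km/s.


r = 6371.0 + 27420.489 = 33791.4890 km = 3.3791489e+07 m
v_esc = sqrt(2*mu/r) = sqrt(2*3.986e14 / 3.3791489e+07)
v_esc = 4857.1328 m/s = 4.8571 km/s

4.8571 km/s


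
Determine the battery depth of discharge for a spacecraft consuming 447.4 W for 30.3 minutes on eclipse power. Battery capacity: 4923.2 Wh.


E_used = P * t / 60 = 447.4 * 30.3 / 60 = 225.9370 Wh
DOD = E_used / E_total * 100 = 225.9370 / 4923.2 * 100
DOD = 4.5892 %

4.5892 %


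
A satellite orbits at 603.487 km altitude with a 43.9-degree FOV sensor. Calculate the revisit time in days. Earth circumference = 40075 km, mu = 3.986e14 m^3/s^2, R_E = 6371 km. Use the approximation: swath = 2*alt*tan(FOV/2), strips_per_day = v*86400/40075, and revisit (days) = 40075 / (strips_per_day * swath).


swath = 2*603.487*tan(0.3830998) = 486.4244 km
v = sqrt(mu/r) = 7559.8384 m/s = 7.5598 km/s
strips/day = v*86400/40075 = 7.5598*86400/40075 = 16.2987
coverage/day = strips * swath = 16.2987 * 486.4244 = 7928.0803 km
revisit = 40075 / 7928.0803 = 5.0548 days

5.0548 days


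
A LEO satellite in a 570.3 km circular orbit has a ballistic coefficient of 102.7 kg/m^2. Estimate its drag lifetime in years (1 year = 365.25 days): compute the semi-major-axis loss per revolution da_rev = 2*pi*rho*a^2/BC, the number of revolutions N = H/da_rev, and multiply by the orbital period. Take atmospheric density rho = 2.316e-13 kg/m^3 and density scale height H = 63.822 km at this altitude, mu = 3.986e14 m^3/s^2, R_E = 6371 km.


a = R_E + alt = 6941.3000 km = 6.9413e+06 m
da_rev = 2*pi*rho*a^2/BC = 2*pi*2.316e-13*(6.9413e+06)^2/102.7 = 0.682699539 m per revolution
N = H/da_rev = 63822.0000 m / 0.682699539 m = 93484.7563 revolutions
P = 2*pi*sqrt(a^3/mu) = 5755.3593 s
lifetime = N*P = 93484.7563 * 5755.3593 = 5.3803836e+08 s = 6227.2959 days
years = 6227.2959 / 365.25 = 17.0494 years

17.0494 years


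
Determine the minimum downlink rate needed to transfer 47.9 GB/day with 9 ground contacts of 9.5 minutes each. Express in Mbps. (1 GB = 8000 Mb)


total contact time = 9 * 9.5 * 60 = 5130.0000 s
data = 47.9 GB = 383200.0000 Mb
rate = 383200.0000 / 5130.0000 = 74.6979 Mbps

74.6979 Mbps


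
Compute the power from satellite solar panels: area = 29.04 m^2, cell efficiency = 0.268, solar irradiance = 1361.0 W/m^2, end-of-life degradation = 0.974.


P = area * eta * S * degradation
P = 29.04 * 0.268 * 1361.0 * 0.974
P = 10316.8826 W

10316.8826 W


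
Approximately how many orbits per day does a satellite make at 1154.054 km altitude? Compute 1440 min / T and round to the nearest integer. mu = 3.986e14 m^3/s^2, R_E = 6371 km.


r = 7.525054e+06 m
T = 2*pi*sqrt(r^3/mu) = 6496.4433 s = 108.2741 min
revs/day = 1440 / 108.2741 = 13.2996
Rounded: 13 revolutions per day

13 revolutions per day


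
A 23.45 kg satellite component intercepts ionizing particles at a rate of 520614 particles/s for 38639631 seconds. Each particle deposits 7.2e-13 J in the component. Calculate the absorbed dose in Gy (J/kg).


Total energy deposited = rate * time * E_per
  = 520614 * 38639631 * 7.2e-13 = 14.4838 J
Dose = E_total / mass = 14.4838 / 23.45
Dose = 0.6176443 Gy

0.6176 Gy


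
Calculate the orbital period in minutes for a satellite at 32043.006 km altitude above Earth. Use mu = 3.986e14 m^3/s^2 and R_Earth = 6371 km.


r = 38414.0060 km = 3.8414006e+07 m
T = 2*pi*sqrt(r^3/mu) = 2*pi*sqrt(5.6685085e+22 / 3.986e14)
T = 74928.2554 s = 1248.8043 min

1248.8043 minutes


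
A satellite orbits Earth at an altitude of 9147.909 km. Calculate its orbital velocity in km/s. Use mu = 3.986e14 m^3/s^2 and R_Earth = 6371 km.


r = R_E + alt = 6371.0 + 9147.909 = 15518.9090 km = 1.5518909e+07 m
v = sqrt(mu/r) = sqrt(3.986e14 / 1.5518909e+07) = 5068.0169 m/s = 5.0680 km/s

5.0680 km/s


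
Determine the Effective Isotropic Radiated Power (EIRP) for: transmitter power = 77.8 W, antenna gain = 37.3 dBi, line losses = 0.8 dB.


Pt = 77.8 W = 18.9098 dBW
EIRP = Pt_dBW + Gt - losses = 18.9098 + 37.3 - 0.8 = 55.4098 dBW

55.4098 dBW


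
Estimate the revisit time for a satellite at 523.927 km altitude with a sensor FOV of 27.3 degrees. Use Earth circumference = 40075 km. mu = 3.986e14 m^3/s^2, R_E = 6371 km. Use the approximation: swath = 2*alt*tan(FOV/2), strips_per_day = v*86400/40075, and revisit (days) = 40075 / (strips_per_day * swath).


swath = 2*523.927*tan(0.2382374) = 254.4707 km
v = sqrt(mu/r) = 7603.3295 m/s = 7.6033 km/s
strips/day = v*86400/40075 = 7.6033*86400/40075 = 16.3925
coverage/day = strips * swath = 16.3925 * 254.4707 = 4171.3999 km
revisit = 40075 / 4171.3999 = 9.6071 days

9.6071 days


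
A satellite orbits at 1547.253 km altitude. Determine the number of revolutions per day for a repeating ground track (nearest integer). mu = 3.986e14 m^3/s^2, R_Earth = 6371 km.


r = 7.918253e+06 m
T = 2*pi*sqrt(r^3/mu) = 7012.2159 s = 116.8703 min
revs/day = 1440 / 116.8703 = 12.3214
Rounded: 12 revolutions per day

12 revolutions per day


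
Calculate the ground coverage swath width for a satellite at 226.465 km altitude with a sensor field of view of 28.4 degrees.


FOV = 28.4 deg = 0.4956735 rad
swath = 2 * alt * tan(FOV/2) = 2 * 226.465 * tan(0.2478368)
swath = 2 * 226.465 * 0.2530389
swath = 114.6089 km

114.6089 km


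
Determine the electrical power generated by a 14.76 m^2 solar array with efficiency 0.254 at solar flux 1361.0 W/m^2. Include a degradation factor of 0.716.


P = area * eta * S * degradation
P = 14.76 * 0.254 * 1361.0 * 0.716
P = 3653.3495 W

3653.3495 W


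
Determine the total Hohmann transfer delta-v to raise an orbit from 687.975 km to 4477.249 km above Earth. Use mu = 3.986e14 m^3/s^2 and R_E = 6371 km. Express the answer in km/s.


r1 = 7058.9750 km = 7.058975e+06 m
r2 = 10848.2490 km = 1.0848249e+07 m
dv1 = sqrt(mu/r1)*(sqrt(2*r2/(r1+r2)) - 1) = 756.9294 m/s
dv2 = sqrt(mu/r2)*(1 - sqrt(2*r1/(r1+r2))) = 679.4132 m/s
total dv = |dv1| + |dv2| = 756.9294 + 679.4132 = 1436.3427 m/s = 1.4363 km/s

1.4363 km/s


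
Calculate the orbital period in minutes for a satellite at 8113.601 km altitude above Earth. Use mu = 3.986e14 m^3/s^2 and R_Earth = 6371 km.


r = 14484.6010 km = 1.4484601e+07 m
T = 2*pi*sqrt(r^3/mu) = 2*pi*sqrt(3.0389224e+21 / 3.986e14)
T = 17348.8633 s = 289.1477 min

289.1477 minutes


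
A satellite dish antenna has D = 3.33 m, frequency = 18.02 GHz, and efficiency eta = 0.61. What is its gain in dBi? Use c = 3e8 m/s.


lambda = c/f = 3e8 / 1.802e+10 = 0.01664817 m
G = eta*(pi*D/lambda)^2 = 0.61*(pi*3.33/0.01664817)^2
G = 240871.3303 (linear)
G = 10*log10(240871.3303) = 53.8179 dBi

53.8179 dBi


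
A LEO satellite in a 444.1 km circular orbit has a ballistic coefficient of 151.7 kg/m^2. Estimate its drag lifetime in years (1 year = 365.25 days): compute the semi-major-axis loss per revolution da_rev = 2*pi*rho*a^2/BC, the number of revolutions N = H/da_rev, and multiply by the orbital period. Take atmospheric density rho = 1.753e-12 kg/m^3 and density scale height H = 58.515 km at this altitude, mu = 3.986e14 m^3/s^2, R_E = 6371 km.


a = R_E + alt = 6815.1000 km = 6.8151e+06 m
da_rev = 2*pi*rho*a^2/BC = 2*pi*1.753e-12*(6.8151e+06)^2/151.7 = 3.372257 m per revolution
N = H/da_rev = 58515.0000 m / 3.372257 m = 17351.8802 revolutions
P = 2*pi*sqrt(a^3/mu) = 5599.1174 s
lifetime = N*P = 17351.8802 * 5599.1174 = 9.7155214e+07 s = 1124.4816 days
years = 1124.4816 / 365.25 = 3.0787 years

3.0787 years


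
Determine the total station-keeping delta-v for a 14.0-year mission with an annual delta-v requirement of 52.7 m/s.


dV = rate * years = 52.7 * 14.0
dV = 737.8000 m/s

737.8000 m/s


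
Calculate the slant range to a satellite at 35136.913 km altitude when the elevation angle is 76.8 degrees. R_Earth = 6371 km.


h = 35136.913 km, el = 76.8 deg
d = -R_E*sin(el) + sqrt((R_E*sin(el))^2 + 2*R_E*h + h^2)
d = -6371.0000*sin(1.3404) + sqrt((6371.0000*0.9735789)^2 + 2*6371.0000*35136.913 + 35136.913^2)
d = 35279.7387 km

35279.7387 km


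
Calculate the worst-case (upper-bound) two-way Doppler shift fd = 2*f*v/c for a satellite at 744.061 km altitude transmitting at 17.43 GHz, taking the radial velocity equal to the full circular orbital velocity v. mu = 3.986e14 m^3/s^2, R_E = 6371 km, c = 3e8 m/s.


r = 7.115061e+06 m
v = sqrt(mu/r) = 7484.7851 m/s (worst-case radial velocity)
f = 17.43 GHz = 1.743e+10 Hz
fd = 2*f*v/c = 2*1.743e+10*7484.7851/3.0e+08
fd = 869732.0240 Hz

869732.0240 Hz


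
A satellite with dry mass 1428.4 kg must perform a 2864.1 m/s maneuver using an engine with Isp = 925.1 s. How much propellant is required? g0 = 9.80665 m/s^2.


ve = Isp * g0 = 925.1 * 9.80665 = 9072.131915 m/s
mass ratio = exp(dv/ve) = exp(2864.1/9072.131915) = 1.37122305
m_prop = m_dry * (mr - 1) = 1428.4 * (1.37122305 - 1)
m_prop = 530.2550 kg

530.2550 kg


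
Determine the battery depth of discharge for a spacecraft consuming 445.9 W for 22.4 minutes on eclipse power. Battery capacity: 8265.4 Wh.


E_used = P * t / 60 = 445.9 * 22.4 / 60 = 166.4693 Wh
DOD = E_used / E_total * 100 = 166.4693 / 8265.4 * 100
DOD = 2.0141 %

2.0141 %


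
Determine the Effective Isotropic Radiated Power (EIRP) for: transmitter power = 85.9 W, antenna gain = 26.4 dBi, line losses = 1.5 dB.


Pt = 85.9 W = 19.3399 dBW
EIRP = Pt_dBW + Gt - losses = 19.3399 + 26.4 - 1.5 = 44.2399 dBW

44.2399 dBW


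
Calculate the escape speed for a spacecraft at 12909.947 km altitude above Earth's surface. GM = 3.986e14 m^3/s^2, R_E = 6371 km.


r = 6371.0 + 12909.947 = 19280.9470 km = 1.9280947e+07 m
v_esc = sqrt(2*mu/r) = sqrt(2*3.986e14 / 1.9280947e+07)
v_esc = 6430.1257 m/s = 6.4301 km/s

6.4301 km/s


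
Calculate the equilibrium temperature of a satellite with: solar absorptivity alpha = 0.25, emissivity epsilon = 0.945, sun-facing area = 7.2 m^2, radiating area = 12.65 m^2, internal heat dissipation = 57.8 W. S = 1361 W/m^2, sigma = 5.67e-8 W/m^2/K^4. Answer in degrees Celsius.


Numerator = alpha*S*A_sun + Q_int = 0.25*1361*7.2 + 57.8 = 2507.6000 W
Denominator = eps*sigma*A_rad = 0.945*5.67e-8*12.65 = 6.7780597e-07 W/K^4
T^4 = 3.6995838e+09 K^4
T = 246.6256 K = -26.5244 C

-26.5244 degrees Celsius


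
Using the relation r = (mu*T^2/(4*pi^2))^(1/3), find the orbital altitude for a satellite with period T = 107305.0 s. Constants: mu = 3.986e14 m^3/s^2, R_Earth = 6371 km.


T = 107305.0 s
r = (mu*T^2/(4*pi^2))^(1/3) = (3.986e14 * 107305.0^2 / (4*pi^2))^(1/3)
r = 4.8805919e+07 m = 48805.9187 km
alt = r - R_E = 48805.9187 - 6371 = 42434.9187 km

42434.9187 km


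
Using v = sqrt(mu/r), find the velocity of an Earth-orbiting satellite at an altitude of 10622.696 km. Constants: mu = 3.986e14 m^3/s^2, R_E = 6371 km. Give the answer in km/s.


r = R_E + alt = 6371.0 + 10622.696 = 16993.6960 km = 1.6993696e+07 m
v = sqrt(mu/r) = sqrt(3.986e14 / 1.6993696e+07) = 4843.1144 m/s = 4.8431 km/s

4.8431 km/s


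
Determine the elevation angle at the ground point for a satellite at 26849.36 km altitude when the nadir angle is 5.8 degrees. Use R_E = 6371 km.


r = R_E + alt = 33220.3600 km
Law of sines in the satellite / Earth-center / ground-point triangle:
  sin(nadir)/R_E = sin(90 + el)/r  =>  cos(el) = (r/R_E)*sin(nadir)
cos(el) = (33220.3600 / 6371.0000) * sin(5.8 deg) = 0.5269387
el = arccos(0.5269387) = 58.2012 deg
(Earth-central angle = 90 - nadir - el = 25.9988 deg)

58.2012 degrees


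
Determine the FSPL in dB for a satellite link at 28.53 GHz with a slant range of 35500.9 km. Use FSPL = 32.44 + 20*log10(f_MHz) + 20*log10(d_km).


f = 28.53 GHz = 28530.0000 MHz
d = 35500.9 km
FSPL = 32.44 + 20*log10(28530.0000) + 20*log10(35500.9)
FSPL = 32.44 + 89.1060 + 91.0048
FSPL = 212.5508 dB

212.5508 dB


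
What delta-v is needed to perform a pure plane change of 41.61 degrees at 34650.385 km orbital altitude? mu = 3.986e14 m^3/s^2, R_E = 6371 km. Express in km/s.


r = 41021.3850 km = 4.1021385e+07 m
V = sqrt(mu/r) = 3117.1915 m/s
di = 41.61 deg = 0.7262315 rad
dV = 2*V*sin(di/2) = 2*3117.1915*sin(0.3631158)
dV = 2214.3814 m/s = 2.2144 km/s

2.2144 km/s


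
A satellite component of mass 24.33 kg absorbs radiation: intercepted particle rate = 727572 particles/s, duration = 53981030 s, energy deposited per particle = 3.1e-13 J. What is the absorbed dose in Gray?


Total energy deposited = rate * time * E_per
  = 727572 * 53981030 * 3.1e-13 = 12.1753 J
Dose = E_total / mass = 12.1753 / 24.33
Dose = 0.5004224 Gy

0.5004 Gy


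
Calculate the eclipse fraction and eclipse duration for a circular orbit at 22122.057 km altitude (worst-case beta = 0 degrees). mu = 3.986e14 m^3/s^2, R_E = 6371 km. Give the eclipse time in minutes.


r = 28493.0570 km
T = 797.7532 min
Eclipse fraction = arcsin(R_E/r)/pi = arcsin(6371.0000/28493.0570)/pi
= arcsin(0.2235983)/pi = 0.07178038
Eclipse duration = 0.07178038 * 797.7532 = 57.2630 min

57.2630 minutes


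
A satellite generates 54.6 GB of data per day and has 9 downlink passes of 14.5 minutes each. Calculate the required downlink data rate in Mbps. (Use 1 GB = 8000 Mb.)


total contact time = 9 * 14.5 * 60 = 7830.0000 s
data = 54.6 GB = 436800.0000 Mb
rate = 436800.0000 / 7830.0000 = 55.7854 Mbps

55.7854 Mbps


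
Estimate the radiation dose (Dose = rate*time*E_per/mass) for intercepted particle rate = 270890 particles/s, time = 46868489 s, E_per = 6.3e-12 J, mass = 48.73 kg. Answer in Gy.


Total energy deposited = rate * time * E_per
  = 270890 * 46868489 * 6.3e-12 = 79.9861 J
Dose = E_total / mass = 79.9861 / 48.73
Dose = 1.6414 Gy

1.6414 Gy


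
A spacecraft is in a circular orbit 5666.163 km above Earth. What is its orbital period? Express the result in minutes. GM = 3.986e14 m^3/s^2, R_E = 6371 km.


r = 12037.1630 km = 1.2037163e+07 m
T = 2*pi*sqrt(r^3/mu) = 2*pi*sqrt(1.7441042e+21 / 3.986e14)
T = 13143.0885 s = 219.0515 min

219.0515 minutes


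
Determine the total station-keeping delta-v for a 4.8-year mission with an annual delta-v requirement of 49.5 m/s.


dV = rate * years = 49.5 * 4.8
dV = 237.6000 m/s

237.6000 m/s


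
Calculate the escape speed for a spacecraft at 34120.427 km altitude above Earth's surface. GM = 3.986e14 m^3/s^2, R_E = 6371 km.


r = 6371.0 + 34120.427 = 40491.4270 km = 4.0491427e+07 m
v_esc = sqrt(2*mu/r) = sqrt(2*3.986e14 / 4.0491427e+07)
v_esc = 4437.1295 m/s = 4.4371 km/s

4.4371 km/s


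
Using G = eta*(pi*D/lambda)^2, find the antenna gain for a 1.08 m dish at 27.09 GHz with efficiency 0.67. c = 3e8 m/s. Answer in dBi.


lambda = c/f = 3e8 / 2.709e+10 = 0.0110742 m
G = eta*(pi*D/lambda)^2 = 0.67*(pi*1.08/0.0110742)^2
G = 62892.3119 (linear)
G = 10*log10(62892.3119) = 47.9860 dBi

47.9860 dBi


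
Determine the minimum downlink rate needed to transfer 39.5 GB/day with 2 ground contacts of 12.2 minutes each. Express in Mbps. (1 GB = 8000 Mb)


total contact time = 2 * 12.2 * 60 = 1464.0000 s
data = 39.5 GB = 316000.0000 Mb
rate = 316000.0000 / 1464.0000 = 215.8470 Mbps

215.8470 Mbps


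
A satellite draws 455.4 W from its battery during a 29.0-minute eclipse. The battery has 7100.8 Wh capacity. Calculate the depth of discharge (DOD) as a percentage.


E_used = P * t / 60 = 455.4 * 29.0 / 60 = 220.1100 Wh
DOD = E_used / E_total * 100 = 220.1100 / 7100.8 * 100
DOD = 3.0998 %

3.0998 %


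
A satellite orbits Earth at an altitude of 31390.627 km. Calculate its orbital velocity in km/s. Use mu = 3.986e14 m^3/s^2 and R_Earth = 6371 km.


r = R_E + alt = 6371.0 + 31390.627 = 37761.6270 km = 3.7761627e+07 m
v = sqrt(mu/r) = sqrt(3.986e14 / 3.7761627e+07) = 3248.9520 m/s = 3.2490 km/s

3.2490 km/s


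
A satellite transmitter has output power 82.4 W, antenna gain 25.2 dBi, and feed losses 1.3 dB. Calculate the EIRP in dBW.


Pt = 82.4 W = 19.1593 dBW
EIRP = Pt_dBW + Gt - losses = 19.1593 + 25.2 - 1.3 = 43.0593 dBW

43.0593 dBW


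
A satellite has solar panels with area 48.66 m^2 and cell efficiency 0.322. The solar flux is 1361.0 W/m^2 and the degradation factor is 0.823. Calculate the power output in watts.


P = area * eta * S * degradation
P = 48.66 * 0.322 * 1361.0 * 0.823
P = 17550.3563 W

17550.3563 W


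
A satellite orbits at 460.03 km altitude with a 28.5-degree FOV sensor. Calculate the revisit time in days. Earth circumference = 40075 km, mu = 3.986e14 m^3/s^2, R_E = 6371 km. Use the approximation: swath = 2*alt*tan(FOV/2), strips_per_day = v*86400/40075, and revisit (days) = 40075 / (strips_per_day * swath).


swath = 2*460.03*tan(0.2487094) = 233.6655 km
v = sqrt(mu/r) = 7638.8072 m/s = 7.6388 km/s
strips/day = v*86400/40075 = 7.6388*86400/40075 = 16.4689
coverage/day = strips * swath = 16.4689 * 233.6655 = 3848.2237 km
revisit = 40075 / 3848.2237 = 10.4139 days

10.4139 days


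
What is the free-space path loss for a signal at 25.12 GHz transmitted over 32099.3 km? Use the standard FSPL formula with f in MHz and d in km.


f = 25.12 GHz = 25120.0000 MHz
d = 32099.3 km
FSPL = 32.44 + 20*log10(25120.0000) + 20*log10(32099.3)
FSPL = 32.44 + 88.0004 + 90.1299
FSPL = 210.5703 dB

210.5703 dB


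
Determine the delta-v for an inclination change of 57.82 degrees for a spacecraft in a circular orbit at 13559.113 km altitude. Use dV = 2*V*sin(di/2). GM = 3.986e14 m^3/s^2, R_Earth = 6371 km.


r = 19930.1130 km = 1.9930113e+07 m
V = sqrt(mu/r) = 4472.1233 m/s
di = 57.82 deg = 1.0091 rad
dV = 2*V*sin(di/2) = 2*4472.1233*sin(0.5045747)
dV = 4323.9634 m/s = 4.3240 km/s

4.3240 km/s


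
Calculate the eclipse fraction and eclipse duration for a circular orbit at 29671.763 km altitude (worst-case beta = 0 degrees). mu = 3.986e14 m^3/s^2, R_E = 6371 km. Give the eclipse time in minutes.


r = 36042.7630 km
T = 1134.9771 min
Eclipse fraction = arcsin(R_E/r)/pi = arcsin(6371.0000/36042.7630)/pi
= arcsin(0.1767623)/pi = 0.05656237
Eclipse duration = 0.05656237 * 1134.9771 = 64.1970 min

64.1970 minutes


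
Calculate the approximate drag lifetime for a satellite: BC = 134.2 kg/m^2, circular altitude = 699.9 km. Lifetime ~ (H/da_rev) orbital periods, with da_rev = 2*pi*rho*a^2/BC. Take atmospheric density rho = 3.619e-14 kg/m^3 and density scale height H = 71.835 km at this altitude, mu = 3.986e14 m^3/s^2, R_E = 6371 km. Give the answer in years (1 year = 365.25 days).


a = R_E + alt = 7070.9000 km = 7.0709e+06 m
da_rev = 2*pi*rho*a^2/BC = 2*pi*3.619e-14*(7.0709e+06)^2/134.2 = 0.0847159775 m per revolution
N = H/da_rev = 71835.0000 m / 0.0847159775 m = 847951.0258 revolutions
P = 2*pi*sqrt(a^3/mu) = 5917.2956 s
lifetime = N*P = 847951.0258 * 5917.2956 = 5.0175769e+09 s = 58073.8063 days
years = 58073.8063 / 365.25 = 158.9974 years

158.9974 years


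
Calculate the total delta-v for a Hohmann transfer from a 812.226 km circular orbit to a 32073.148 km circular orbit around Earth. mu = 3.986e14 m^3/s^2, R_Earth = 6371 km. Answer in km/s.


r1 = 7183.2260 km = 7.183226e+06 m
r2 = 38444.1480 km = 3.8444148e+07 m
dv1 = sqrt(mu/r1)*(sqrt(2*r2/(r1+r2)) - 1) = 2220.8082 m/s
dv2 = sqrt(mu/r2)*(1 - sqrt(2*r1/(r1+r2))) = 1413.1599 m/s
total dv = |dv1| + |dv2| = 2220.8082 + 1413.1599 = 3633.9681 m/s = 3.6340 km/s

3.6340 km/s


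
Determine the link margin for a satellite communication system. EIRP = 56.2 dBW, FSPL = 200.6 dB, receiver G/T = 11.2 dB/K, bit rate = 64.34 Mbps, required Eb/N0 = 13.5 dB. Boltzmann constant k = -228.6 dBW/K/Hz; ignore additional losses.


C/N0 = EIRP - FSPL + G/T - k = 56.2 - 200.6 + 11.2 - (-228.6)
C/N0 = 95.4000 dB-Hz
R_b = 64.34 Mbps = 6.434e+07 bps -> 10*log10(R_b) = 78.0848 dB-Hz
Eb/N0 = C/N0 - 10*log10(R_b) = 95.4000 - 78.0848 = 17.3152 dB
Margin = Eb/N0 - Eb/N0_req = 17.3152 - 13.5 = 3.8152 dB (link closes)

3.8152 dB


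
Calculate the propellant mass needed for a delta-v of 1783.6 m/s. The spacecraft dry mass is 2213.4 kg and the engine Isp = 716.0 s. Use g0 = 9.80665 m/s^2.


ve = Isp * g0 = 716.0 * 9.80665 = 7021.561400 m/s
mass ratio = exp(dv/ve) = exp(1783.6/7021.561400) = 1.28919446
m_prop = m_dry * (mr - 1) = 2213.4 * (1.28919446 - 1)
m_prop = 640.1030 kg

640.1030 kg


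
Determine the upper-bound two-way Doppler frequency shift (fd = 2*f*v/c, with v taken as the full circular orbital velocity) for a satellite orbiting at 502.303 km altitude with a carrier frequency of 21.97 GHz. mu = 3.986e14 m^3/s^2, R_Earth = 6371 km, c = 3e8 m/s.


r = 6.873303e+06 m
v = sqrt(mu/r) = 7615.2805 m/s (worst-case radial velocity)
f = 21.97 GHz = 2.197e+10 Hz
fd = 2*f*v/c = 2*2.197e+10*7615.2805/3.0e+08
fd = 1.1153847e+06 Hz

1.1154e+06 Hz


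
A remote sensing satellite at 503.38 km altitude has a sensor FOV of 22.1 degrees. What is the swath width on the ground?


FOV = 22.1 deg = 0.3857178 rad
swath = 2 * alt * tan(FOV/2) = 2 * 503.38 * tan(0.1928589)
swath = 2 * 503.38 * 0.1952861
swath = 196.6062 km

196.6062 km


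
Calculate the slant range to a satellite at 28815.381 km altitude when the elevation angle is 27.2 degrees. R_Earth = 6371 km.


h = 28815.381 km, el = 27.2 deg
d = -R_E*sin(el) + sqrt((R_E*sin(el))^2 + 2*R_E*h + h^2)
d = -6371.0000*sin(0.4747296) + sqrt((6371.0000*0.4570979)^2 + 2*6371.0000*28815.381 + 28815.381^2)
d = 31814.9440 km

31814.9440 km


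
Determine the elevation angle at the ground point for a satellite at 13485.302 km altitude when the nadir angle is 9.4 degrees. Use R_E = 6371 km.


r = R_E + alt = 19856.3020 km
Law of sines in the satellite / Earth-center / ground-point triangle:
  sin(nadir)/R_E = sin(90 + el)/r  =>  cos(el) = (r/R_E)*sin(nadir)
cos(el) = (19856.3020 / 6371.0000) * sin(9.4 deg) = 0.5090331
el = arccos(0.5090331) = 59.4006 deg
(Earth-central angle = 90 - nadir - el = 21.1994 deg)

59.4006 degrees


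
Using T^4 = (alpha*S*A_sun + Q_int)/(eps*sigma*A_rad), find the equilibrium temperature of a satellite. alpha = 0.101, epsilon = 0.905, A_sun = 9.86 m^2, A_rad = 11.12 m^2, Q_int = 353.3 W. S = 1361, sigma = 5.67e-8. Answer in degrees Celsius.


Numerator = alpha*S*A_sun + Q_int = 0.101*1361*9.86 + 353.3 = 1708.6655 W
Denominator = eps*sigma*A_rad = 0.905*5.67e-8*11.12 = 5.7060612e-07 W/K^4
T^4 = 2.9944745e+09 K^4
T = 233.9269 K = -39.2231 C

-39.2231 degrees Celsius


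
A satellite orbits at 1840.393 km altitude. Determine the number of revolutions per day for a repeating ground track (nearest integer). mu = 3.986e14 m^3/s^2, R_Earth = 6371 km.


r = 8.211393e+06 m
T = 2*pi*sqrt(r^3/mu) = 7405.1946 s = 123.4199 min
revs/day = 1440 / 123.4199 = 11.6675
Rounded: 12 revolutions per day

12 revolutions per day


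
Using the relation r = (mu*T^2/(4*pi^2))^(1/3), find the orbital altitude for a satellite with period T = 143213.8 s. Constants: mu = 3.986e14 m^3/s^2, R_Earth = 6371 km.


T = 143213.8 s
r = (mu*T^2/(4*pi^2))^(1/3) = (3.986e14 * 143213.8^2 / (4*pi^2))^(1/3)
r = 5.9162852e+07 m = 59162.8516 km
alt = r - R_E = 59162.8516 - 6371 = 52791.8516 km

52791.8516 km


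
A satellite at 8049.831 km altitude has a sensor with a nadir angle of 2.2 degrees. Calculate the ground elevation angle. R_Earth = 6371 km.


r = R_E + alt = 14420.8310 km
Law of sines in the satellite / Earth-center / ground-point triangle:
  sin(nadir)/R_E = sin(90 + el)/r  =>  cos(el) = (r/R_E)*sin(nadir)
cos(el) = (14420.8310 / 6371.0000) * sin(2.2 deg) = 0.08689124
el = arccos(0.08689124) = 85.0152 deg
(Earth-central angle = 90 - nadir - el = 2.7848 deg)

85.0152 degrees


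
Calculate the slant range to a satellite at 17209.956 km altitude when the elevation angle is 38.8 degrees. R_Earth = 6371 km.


h = 17209.956 km, el = 38.8 deg
d = -R_E*sin(el) + sqrt((R_E*sin(el))^2 + 2*R_E*h + h^2)
d = -6371.0000*sin(0.6771877) + sqrt((6371.0000*0.6266038)^2 + 2*6371.0000*17209.956 + 17209.956^2)
d = 19060.2096 km

19060.2096 km


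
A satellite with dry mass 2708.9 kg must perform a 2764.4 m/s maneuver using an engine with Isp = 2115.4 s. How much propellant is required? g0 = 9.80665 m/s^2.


ve = Isp * g0 = 2115.4 * 9.80665 = 20744.987410 m/s
mass ratio = exp(dv/ve) = exp(2764.4/20744.987410) = 1.14254278
m_prop = m_dry * (mr - 1) = 2708.9 * (1.14254278 - 1)
m_prop = 386.1341 kg

386.1341 kg
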